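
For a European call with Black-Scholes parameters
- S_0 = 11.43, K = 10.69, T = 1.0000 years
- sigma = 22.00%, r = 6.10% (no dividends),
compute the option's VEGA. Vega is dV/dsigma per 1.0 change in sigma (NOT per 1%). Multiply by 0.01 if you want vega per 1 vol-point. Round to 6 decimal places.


Answer: Vega = 3.590201

Derivation:
d1 = 0.6915125126; d2 = 0.4715125126
phi(d1) = 0.3141033174; exp(-qT) = 1.0000000000; exp(-rT) = 0.9408232398
Vega = S * exp(-qT) * phi(d1) * sqrt(T) = 11.4300 * 1.0000000000 * 0.3141033174 * 1.0000000000 = 3.590201


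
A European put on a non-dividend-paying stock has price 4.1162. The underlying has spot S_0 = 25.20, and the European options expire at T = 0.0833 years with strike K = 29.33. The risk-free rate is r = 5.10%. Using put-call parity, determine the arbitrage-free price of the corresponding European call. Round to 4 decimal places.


Answer: Call price = 0.1105

Derivation:
Put-call parity: C - P = S_0 * exp(-qT) - K * exp(-rT).
S_0 * exp(-qT) = 25.2000 * 1.00000000 = 25.20000000
K * exp(-rT) = 29.3300 * 0.99576071 = 29.20566166
C = P + S*exp(-qT) - K*exp(-rT)
C = 4.1162 + 25.20000000 - 29.20566166 = 0.1105


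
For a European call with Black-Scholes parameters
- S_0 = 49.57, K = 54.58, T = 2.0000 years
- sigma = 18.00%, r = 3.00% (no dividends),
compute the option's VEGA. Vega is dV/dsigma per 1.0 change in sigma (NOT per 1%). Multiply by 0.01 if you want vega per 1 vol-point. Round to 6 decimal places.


d1 = -0.0152487705; d2 = -0.2698072117
phi(d1) = 0.3988959011; exp(-qT) = 1.0000000000; exp(-rT) = 0.9417645336
Vega = S * exp(-qT) * phi(d1) * sqrt(T) = 49.5700 * 1.0000000000 * 0.3988959011 * 1.4142135624 = 27.963626

Answer: Vega = 27.963626


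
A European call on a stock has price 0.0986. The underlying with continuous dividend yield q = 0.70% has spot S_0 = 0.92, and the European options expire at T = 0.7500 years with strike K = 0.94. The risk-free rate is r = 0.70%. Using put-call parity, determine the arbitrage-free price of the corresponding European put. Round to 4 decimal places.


Put-call parity: C - P = S_0 * exp(-qT) - K * exp(-rT).
S_0 * exp(-qT) = 0.9200 * 0.99476376 = 0.91518266
K * exp(-rT) = 0.9400 * 0.99476376 = 0.93507793
P = C - S*exp(-qT) + K*exp(-rT)
P = 0.0986 - 0.91518266 + 0.93507793 = 0.1185

Answer: Put price = 0.1185


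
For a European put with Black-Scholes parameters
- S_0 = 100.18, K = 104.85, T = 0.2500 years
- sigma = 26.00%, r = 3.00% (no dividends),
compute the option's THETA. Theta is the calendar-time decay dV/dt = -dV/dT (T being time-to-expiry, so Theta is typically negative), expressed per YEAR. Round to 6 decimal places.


d1 = -0.2277860724; d2 = -0.3577860724
phi(d1) = 0.3887255231; exp(-qT) = 1.0000000000; exp(-rT) = 0.9925280548
Theta = -S*exp(-qT)*phi(d1)*sigma/(2*sqrt(T)) + r*K*exp(-rT)*N(-d2) - q*S*exp(-qT)*N(-d1)
N(-d1) = 0.5900937227; N(-d2) = 0.6397482929; sqrt(T) = 0.5000000000
Term 1 = -100.1800 * 1.0000000000 * 0.3887255231 * 0.2600 / (2 * 0.5000000000) = -10.1250559551
Term 2 = 0.0300 * 104.8500 * 0.9925280548 * 0.6397482929 = 1.9972922489
Term 3 = 0 (no dividend yield, q = 0)
Theta = -10.1250559551 + (1.9972922489) + (0.0000000000) = -8.127764

Answer: Theta = -8.127764


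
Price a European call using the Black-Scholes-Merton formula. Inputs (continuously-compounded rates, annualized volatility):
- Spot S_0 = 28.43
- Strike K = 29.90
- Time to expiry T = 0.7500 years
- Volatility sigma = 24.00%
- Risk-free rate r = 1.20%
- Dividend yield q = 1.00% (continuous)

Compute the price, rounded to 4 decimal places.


Answer: Price = 1.7526

Derivation:
d1 = (ln(S/K) + (r - q + 0.5*sigma^2) * T) / (sigma * sqrt(T)) = -0.13141240
d2 = d1 - sigma * sqrt(T) = -0.33925850
exp(-rT) = 0.99104038; exp(-qT) = 0.99252805
C = S_0 * exp(-qT) * N(d1) - K * exp(-rT) * N(d2)
N(d1) = 0.44772454; N(d2) = 0.36720750
C = 28.4300 * 0.99252805 * 0.44772454 - 29.9000 * 0.99104038 * 0.36720750 = 1.7526


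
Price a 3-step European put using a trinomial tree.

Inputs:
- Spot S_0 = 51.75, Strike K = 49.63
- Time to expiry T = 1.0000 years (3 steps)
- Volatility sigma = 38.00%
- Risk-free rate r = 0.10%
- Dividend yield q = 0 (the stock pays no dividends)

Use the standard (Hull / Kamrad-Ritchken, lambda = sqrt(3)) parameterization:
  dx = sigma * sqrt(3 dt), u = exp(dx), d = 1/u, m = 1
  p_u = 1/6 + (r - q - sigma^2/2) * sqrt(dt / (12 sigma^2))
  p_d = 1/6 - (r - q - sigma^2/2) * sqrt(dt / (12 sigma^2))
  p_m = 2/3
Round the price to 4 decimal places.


dt = T/N = 0.333333; dx = sigma*sqrt(3*dt) = 0.380000
u = exp(dx) = 1.462285; d = 1/u = 0.683861
p_u = 0.135439, p_m = 0.666667, p_d = 0.197895
Discount per step: exp(-r*dt) = 0.999667
Stock lattice S(k, j) with j the centered position index:
  k=0: S(0,+0) = 51.7500
  k=1: S(1,-1) = 35.3898; S(1,+0) = 51.7500; S(1,+1) = 75.6732
  k=2: S(2,-2) = 24.2017; S(2,-1) = 35.3898; S(2,+0) = 51.7500; S(2,+1) = 75.6732; S(2,+2) = 110.6558
  k=3: S(3,-3) = 16.5506; S(3,-2) = 24.2017; S(3,-1) = 35.3898; S(3,+0) = 51.7500; S(3,+1) = 75.6732; S(3,+2) = 110.6558; S(3,+3) = 161.8103
Terminal payoffs V(N, j) = max(K - S_T, 0):
  V(3,-3) = 33.079366; V(3,-2) = 25.428262; V(3,-1) = 14.240172; V(3,+0) = 0.000000; V(3,+1) = 0.000000; V(3,+2) = 0.000000; V(3,+3) = 0.000000
Backward induction: V(k, j) = exp(-r*dt) * [p_u * V(k+1, j+1) + p_m * V(k+1, j) + p_d * V(k+1, j-1)]
  V(2,-2) = exp(-r*dt) * [p_u*14.240172 + p_m*25.428262 + p_d*33.079366] = 25.418602
  V(2,-1) = exp(-r*dt) * [p_u*0.000000 + p_m*14.240172 + p_d*25.428262] = 14.520726
  V(2,+0) = exp(-r*dt) * [p_u*0.000000 + p_m*0.000000 + p_d*14.240172] = 2.817116
  V(2,+1) = exp(-r*dt) * [p_u*0.000000 + p_m*0.000000 + p_d*0.000000] = 0.000000
  V(2,+2) = exp(-r*dt) * [p_u*0.000000 + p_m*0.000000 + p_d*0.000000] = 0.000000
  V(1,-1) = exp(-r*dt) * [p_u*2.817116 + p_m*14.520726 + p_d*25.418602] = 15.087208
  V(1,+0) = exp(-r*dt) * [p_u*0.000000 + p_m*2.817116 + p_d*14.520726] = 4.750069
  V(1,+1) = exp(-r*dt) * [p_u*0.000000 + p_m*0.000000 + p_d*2.817116] = 0.557307
  V(0,+0) = exp(-r*dt) * [p_u*0.557307 + p_m*4.750069 + p_d*15.087208] = 6.225797

Answer: Price = V(0,0) = 6.2258


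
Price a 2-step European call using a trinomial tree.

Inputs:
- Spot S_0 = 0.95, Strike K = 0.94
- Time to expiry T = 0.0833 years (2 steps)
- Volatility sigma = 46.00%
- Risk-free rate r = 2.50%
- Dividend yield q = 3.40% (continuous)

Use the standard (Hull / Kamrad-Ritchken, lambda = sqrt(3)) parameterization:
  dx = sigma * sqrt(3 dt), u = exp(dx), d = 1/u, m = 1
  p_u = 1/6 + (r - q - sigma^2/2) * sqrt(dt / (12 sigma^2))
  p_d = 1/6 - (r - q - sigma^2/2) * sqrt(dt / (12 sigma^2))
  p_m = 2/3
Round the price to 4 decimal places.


Answer: Price = V(0,0) = 0.0496

Derivation:
dt = T/N = 0.041650; dx = sigma*sqrt(3*dt) = 0.162602
u = exp(dx) = 1.176568; d = 1/u = 0.849929
p_u = 0.151964, p_m = 0.666667, p_d = 0.181369
Discount per step: exp(-r*dt) = 0.998959
Stock lattice S(k, j) with j the centered position index:
  k=0: S(0,+0) = 0.9500
  k=1: S(1,-1) = 0.8074; S(1,+0) = 0.9500; S(1,+1) = 1.1177
  k=2: S(2,-2) = 0.6863; S(2,-1) = 0.8074; S(2,+0) = 0.9500; S(2,+1) = 1.1177; S(2,+2) = 1.3151
Terminal payoffs V(N, j) = max(S_T - K, 0):
  V(2,-2) = 0.000000; V(2,-1) = 0.000000; V(2,+0) = 0.010000; V(2,+1) = 0.177740; V(2,+2) = 0.375097
Backward induction: V(k, j) = exp(-r*dt) * [p_u * V(k+1, j+1) + p_m * V(k+1, j) + p_d * V(k+1, j-1)]
  V(1,-1) = exp(-r*dt) * [p_u*0.010000 + p_m*0.000000 + p_d*0.000000] = 0.001518
  V(1,+0) = exp(-r*dt) * [p_u*0.177740 + p_m*0.010000 + p_d*0.000000] = 0.033642
  V(1,+1) = exp(-r*dt) * [p_u*0.375097 + p_m*0.177740 + p_d*0.010000] = 0.177124
  V(0,+0) = exp(-r*dt) * [p_u*0.177124 + p_m*0.033642 + p_d*0.001518] = 0.049568


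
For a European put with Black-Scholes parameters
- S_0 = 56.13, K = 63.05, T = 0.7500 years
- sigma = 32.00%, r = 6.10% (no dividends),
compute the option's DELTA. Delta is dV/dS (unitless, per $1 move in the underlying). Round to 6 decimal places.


d1 = -0.1158584426; d2 = -0.3929865718
phi(d1) = 0.3962737088; exp(-qT) = 1.0000000000; exp(-rT) = 0.9552807525
N(-d1) = 0.5461176341
Delta = -exp(-qT) * N(-d1) = -1.0000000000 * 0.5461176341 = -0.546118

Answer: Delta = -0.546118


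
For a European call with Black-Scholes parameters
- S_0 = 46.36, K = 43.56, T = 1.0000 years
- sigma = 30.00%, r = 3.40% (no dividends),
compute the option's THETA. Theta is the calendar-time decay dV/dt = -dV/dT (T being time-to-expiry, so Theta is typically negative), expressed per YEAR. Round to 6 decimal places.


d1 = 0.4709924014; d2 = 0.1709924014
phi(d1) = 0.3570585681; exp(-qT) = 1.0000000000; exp(-rT) = 0.9665715046
Theta = -S*exp(-qT)*phi(d1)*sigma/(2*sqrt(T)) - r*K*exp(-rT)*N(d2) + q*S*exp(-qT)*N(d1)
N(d1) = 0.6811769194; N(d2) = 0.5678851298; sqrt(T) = 1.0000000000
Term 1 = -46.3600 * 1.0000000000 * 0.3570585681 * 0.3000 / (2 * 1.0000000000) = -2.4829852826
Term 2 = -0.0340 * 43.5600 * 0.9665715046 * 0.5678851298 = -0.8129452025
Term 3 = 0 (no dividend yield, q = 0)
Theta = -2.4829852826 + (-0.8129452025) + (0.0000000000) = -3.295930

Answer: Theta = -3.295930


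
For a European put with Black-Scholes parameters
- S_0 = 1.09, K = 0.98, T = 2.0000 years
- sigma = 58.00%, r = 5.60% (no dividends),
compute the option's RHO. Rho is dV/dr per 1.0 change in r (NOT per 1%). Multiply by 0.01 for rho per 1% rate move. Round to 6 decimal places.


Answer: Rho = -0.976403

Derivation:
d1 = 0.6763603197; d2 = -0.1438835465
phi(d1) = 0.3173753379; exp(-qT) = 1.0000000000; exp(-rT) = 0.8940442575
N(-d2) = 0.5572037858
Rho = -K*T*exp(-rT)*N(-d2) = -0.9800 * 2.0000 * 0.8940442575 * 0.5572037858 = -0.976403


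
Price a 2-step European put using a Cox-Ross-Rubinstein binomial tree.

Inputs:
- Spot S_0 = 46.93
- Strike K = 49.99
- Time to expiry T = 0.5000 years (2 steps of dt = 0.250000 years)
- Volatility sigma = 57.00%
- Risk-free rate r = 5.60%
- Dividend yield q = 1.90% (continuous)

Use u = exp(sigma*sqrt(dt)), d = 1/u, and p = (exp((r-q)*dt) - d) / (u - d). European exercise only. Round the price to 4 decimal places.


dt = T/N = 0.250000
u = exp(sigma*sqrt(dt)) = 1.329762; d = 1/u = 0.752014
p = (exp((r-q)*dt) - d) / (u - d) = 0.445313
Discount per step: exp(-r*dt) = 0.986098
Stock lattice S(k, i) with i counting down-moves:
  k=0: S(0,0) = 46.9300
  k=1: S(1,0) = 62.4057; S(1,1) = 35.2920
  k=2: S(2,0) = 82.9848; S(2,1) = 46.9300; S(2,2) = 26.5401
Terminal payoffs V(N, i) = max(K - S_T, 0):
  V(2,0) = 0.000000; V(2,1) = 3.060000; V(2,2) = 23.449891
Backward induction: V(k, i) = exp(-r*dt) * [p * V(k+1, i) + (1-p) * V(k+1, i+1)].
  V(1,0) = exp(-r*dt) * [p*0.000000 + (1-p)*3.060000] = 1.673745
  V(1,1) = exp(-r*dt) * [p*3.060000 + (1-p)*23.449891] = 14.170227
  V(0,0) = exp(-r*dt) * [p*1.673745 + (1-p)*14.170227] = 8.485744

Answer: Price = V(0,0) = 8.4857


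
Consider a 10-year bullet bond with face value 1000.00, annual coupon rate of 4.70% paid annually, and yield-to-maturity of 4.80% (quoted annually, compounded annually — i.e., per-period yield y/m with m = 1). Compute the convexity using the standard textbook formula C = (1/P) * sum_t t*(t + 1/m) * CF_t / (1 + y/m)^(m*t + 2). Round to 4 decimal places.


Answer: Convexity = 76.4233

Derivation:
Coupon per period c = face * coupon_rate / m = 47.000000
Periods per year m = 1; per-period yield y/m = 0.048000
Number of cashflows N = 10
Cashflows (t years, CF_t, discount factor 1/(1+y/m)^(m*t), PV):
  t = 1.0000: CF_t = 47.000000, DF = 0.954198, PV = 44.847328
  t = 2.0000: CF_t = 47.000000, DF = 0.910495, PV = 42.793252
  t = 3.0000: CF_t = 47.000000, DF = 0.868793, PV = 40.833256
  t = 4.0000: CF_t = 47.000000, DF = 0.829001, PV = 38.963030
  t = 5.0000: CF_t = 47.000000, DF = 0.791031, PV = 37.178464
  t = 6.0000: CF_t = 47.000000, DF = 0.754801, PV = 35.475634
  t = 7.0000: CF_t = 47.000000, DF = 0.720230, PV = 33.850796
  t = 8.0000: CF_t = 47.000000, DF = 0.687242, PV = 32.300377
  t = 9.0000: CF_t = 47.000000, DF = 0.655765, PV = 30.820971
  t = 10.0000: CF_t = 1047.000000, DF = 0.625730, PV = 655.139606
Price P = sum_t PV_t = 992.202714
Convexity numerator sum_t t*(t + 1/m) * CF_t / (1+y/m)^(m*t + 2):
  t = 1.0000: term = 81.666512
  t = 2.0000: term = 233.778182
  t = 3.0000: term = 446.141569
  t = 4.0000: term = 709.512674
  t = 5.0000: term = 1015.523866
  t = 6.0000: term = 1356.615851
  t = 7.0000: term = 1725.974365
  t = 8.0000: term = 2117.471277
  t = 9.0000: term = 2525.609824
  t = 10.0000: term = 65615.127198
Convexity = (1/P) * sum = 75827.421318 / 992.202714 = 76.423316


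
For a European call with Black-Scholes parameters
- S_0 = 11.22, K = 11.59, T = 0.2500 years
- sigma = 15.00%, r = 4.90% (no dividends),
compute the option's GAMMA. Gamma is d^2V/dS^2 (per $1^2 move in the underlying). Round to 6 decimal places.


d1 = -0.2317634301; d2 = -0.3067634301
phi(d1) = 0.3883704305; exp(-qT) = 1.0000000000; exp(-rT) = 0.9878247258
Gamma = exp(-qT) * phi(d1) / (S * sigma * sqrt(T)) = 1.0000000000 * 0.3883704305 / (11.2200 * 0.1500 * 0.5000000000) = 0.461522

Answer: Gamma = 0.461522


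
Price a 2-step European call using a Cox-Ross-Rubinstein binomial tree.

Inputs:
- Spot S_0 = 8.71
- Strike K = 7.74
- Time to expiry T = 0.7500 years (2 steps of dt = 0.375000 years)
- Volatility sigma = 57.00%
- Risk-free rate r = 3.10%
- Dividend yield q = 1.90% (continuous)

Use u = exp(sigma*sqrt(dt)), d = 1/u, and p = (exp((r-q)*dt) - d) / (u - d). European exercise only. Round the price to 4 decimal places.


dt = T/N = 0.375000
u = exp(sigma*sqrt(dt)) = 1.417723; d = 1/u = 0.705356
p = (exp((r-q)*dt) - d) / (u - d) = 0.419943
Discount per step: exp(-r*dt) = 0.988442
Stock lattice S(k, i) with i counting down-moves:
  k=0: S(0,0) = 8.7100
  k=1: S(1,0) = 12.3484; S(1,1) = 6.1437
  k=2: S(2,0) = 17.5066; S(2,1) = 8.7100; S(2,2) = 4.3335
Terminal payoffs V(N, i) = max(S_T - K, 0):
  V(2,0) = 9.766572; V(2,1) = 0.970000; V(2,2) = 0.000000
Backward induction: V(k, i) = exp(-r*dt) * [p * V(k+1, i) + (1-p) * V(k+1, i+1)].
  V(1,0) = exp(-r*dt) * [p*9.766572 + (1-p)*0.970000] = 4.610157
  V(1,1) = exp(-r*dt) * [p*0.970000 + (1-p)*0.000000] = 0.402637
  V(0,0) = exp(-r*dt) * [p*4.610157 + (1-p)*0.402637] = 2.144483

Answer: Price = V(0,0) = 2.1445


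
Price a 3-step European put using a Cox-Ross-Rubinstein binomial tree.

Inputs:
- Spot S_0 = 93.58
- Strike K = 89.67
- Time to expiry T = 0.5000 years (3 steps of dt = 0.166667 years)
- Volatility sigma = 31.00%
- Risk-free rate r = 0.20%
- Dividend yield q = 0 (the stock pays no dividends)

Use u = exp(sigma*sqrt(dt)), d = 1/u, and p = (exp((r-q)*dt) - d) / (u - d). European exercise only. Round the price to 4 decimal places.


dt = T/N = 0.166667
u = exp(sigma*sqrt(dt)) = 1.134914; d = 1/u = 0.881124
p = (exp((r-q)*dt) - d) / (u - d) = 0.469717
Discount per step: exp(-r*dt) = 0.999667
Stock lattice S(k, i) with i counting down-moves:
  k=0: S(0,0) = 93.5800
  k=1: S(1,0) = 106.2053; S(1,1) = 82.4556
  k=2: S(2,0) = 120.5338; S(2,1) = 93.5800; S(2,2) = 72.6536
  k=3: S(3,0) = 136.7956; S(3,1) = 106.2053; S(3,2) = 82.4556; S(3,3) = 64.0168
Terminal payoffs V(N, i) = max(K - S_T, 0):
  V(3,0) = 0.000000; V(3,1) = 0.000000; V(3,2) = 7.214421; V(3,3) = 25.653186
Backward induction: V(k, i) = exp(-r*dt) * [p * V(k+1, i) + (1-p) * V(k+1, i+1)].
  V(2,0) = exp(-r*dt) * [p*0.000000 + (1-p)*0.000000] = 0.000000
  V(2,1) = exp(-r*dt) * [p*0.000000 + (1-p)*7.214421] = 3.824413
  V(2,2) = exp(-r*dt) * [p*7.214421 + (1-p)*25.653186] = 16.986529
  V(1,0) = exp(-r*dt) * [p*0.000000 + (1-p)*3.824413] = 2.027347
  V(1,1) = exp(-r*dt) * [p*3.824413 + (1-p)*16.986529] = 10.800464
  V(0,0) = exp(-r*dt) * [p*2.027347 + (1-p)*10.800464] = 6.677360

Answer: Price = V(0,0) = 6.6774


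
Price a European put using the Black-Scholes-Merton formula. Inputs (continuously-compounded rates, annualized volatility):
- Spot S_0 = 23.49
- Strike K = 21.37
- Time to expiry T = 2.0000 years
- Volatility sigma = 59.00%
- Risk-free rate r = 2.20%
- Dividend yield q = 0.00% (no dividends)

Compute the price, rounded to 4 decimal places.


Answer: Price = 5.6786

Derivation:
d1 = (ln(S/K) + (r - q + 0.5*sigma^2) * T) / (sigma * sqrt(T)) = 0.58328727
d2 = d1 - sigma * sqrt(T) = -0.25109874
exp(-rT) = 0.95695396; exp(-qT) = 1.00000000
P = K * exp(-rT) * N(-d2) - S_0 * exp(-qT) * N(-d1)
N(-d1) = 0.27984997; N(-d2) = 0.59913111
P = 21.3700 * 0.95695396 * 0.59913111 - 23.4900 * 1.00000000 * 0.27984997 = 5.6786


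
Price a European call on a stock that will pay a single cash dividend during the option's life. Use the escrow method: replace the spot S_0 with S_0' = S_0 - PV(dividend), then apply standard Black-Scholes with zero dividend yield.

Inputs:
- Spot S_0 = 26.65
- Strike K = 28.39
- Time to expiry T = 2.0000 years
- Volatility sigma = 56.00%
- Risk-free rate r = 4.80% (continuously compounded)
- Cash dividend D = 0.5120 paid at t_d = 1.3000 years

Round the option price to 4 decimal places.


PV(D) = D * exp(-r * t_d) = 0.5120 * 0.93950701 = 0.48102759
S_0' = S_0 - PV(D) = 26.6500 - 0.48102759 = 26.16897241
d1 = (ln(S_0'/K) + (r + sigma^2/2)*T) / (sigma*sqrt(T)) = 0.41433614
d2 = d1 - sigma*sqrt(T) = -0.37762346
exp(-rT) = 0.90846402
N(d1) = 0.66068602; N(d2) = 0.35285517
C = S_0' * N(d1) - K * exp(-rT) * N(d2) = 26.16897241 * 0.66068602 - 28.3900 * 0.90846402 * 0.35285517 = 8.1889

Answer: Price = 8.1889


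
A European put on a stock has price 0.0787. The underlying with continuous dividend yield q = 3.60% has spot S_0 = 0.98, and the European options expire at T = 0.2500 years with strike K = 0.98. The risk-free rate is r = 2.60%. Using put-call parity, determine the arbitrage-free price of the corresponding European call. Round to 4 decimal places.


Answer: Call price = 0.0763

Derivation:
Put-call parity: C - P = S_0 * exp(-qT) - K * exp(-rT).
S_0 * exp(-qT) = 0.9800 * 0.99104038 = 0.97121957
K * exp(-rT) = 0.9800 * 0.99352108 = 0.97365066
C = P + S*exp(-qT) - K*exp(-rT)
C = 0.0787 + 0.97121957 - 0.97365066 = 0.0763


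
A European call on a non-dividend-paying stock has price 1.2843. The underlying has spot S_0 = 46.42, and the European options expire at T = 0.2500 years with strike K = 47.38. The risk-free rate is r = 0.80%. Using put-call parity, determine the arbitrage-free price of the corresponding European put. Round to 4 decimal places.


Put-call parity: C - P = S_0 * exp(-qT) - K * exp(-rT).
S_0 * exp(-qT) = 46.4200 * 1.00000000 = 46.42000000
K * exp(-rT) = 47.3800 * 0.99800200 = 47.28533470
P = C - S*exp(-qT) + K*exp(-rT)
P = 1.2843 - 46.42000000 + 47.28533470 = 2.1496

Answer: Put price = 2.1496


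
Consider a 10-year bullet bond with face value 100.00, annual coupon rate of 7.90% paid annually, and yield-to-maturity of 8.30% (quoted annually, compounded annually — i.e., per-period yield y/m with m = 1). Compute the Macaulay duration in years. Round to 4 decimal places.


Answer: Macaulay duration = 7.2328 years

Derivation:
Coupon per period c = face * coupon_rate / m = 7.900000
Periods per year m = 1; per-period yield y/m = 0.083000
Number of cashflows N = 10
Cashflows (t years, CF_t, discount factor 1/(1+y/m)^(m*t), PV):
  t = 1.0000: CF_t = 7.900000, DF = 0.923361, PV = 7.294552
  t = 2.0000: CF_t = 7.900000, DF = 0.852596, PV = 6.735505
  t = 3.0000: CF_t = 7.900000, DF = 0.787254, PV = 6.219303
  t = 4.0000: CF_t = 7.900000, DF = 0.726919, PV = 5.742662
  t = 5.0000: CF_t = 7.900000, DF = 0.671209, PV = 5.302550
  t = 6.0000: CF_t = 7.900000, DF = 0.619768, PV = 4.896168
  t = 7.0000: CF_t = 7.900000, DF = 0.572270, PV = 4.520931
  t = 8.0000: CF_t = 7.900000, DF = 0.528412, PV = 4.174452
  t = 9.0000: CF_t = 7.900000, DF = 0.487915, PV = 3.854526
  t = 10.0000: CF_t = 107.900000, DF = 0.450521, PV = 48.611260
Price P = sum_t PV_t = 97.351910
Macaulay numerator sum_t t * PV_t:
  t * PV_t at t = 1.0000: 7.294552
  t * PV_t at t = 2.0000: 13.471010
  t * PV_t at t = 3.0000: 18.657909
  t * PV_t at t = 4.0000: 22.970648
  t * PV_t at t = 5.0000: 26.512752
  t * PV_t at t = 6.0000: 29.377011
  t * PV_t at t = 7.0000: 31.646518
  t * PV_t at t = 8.0000: 33.395613
  t * PV_t at t = 9.0000: 34.690734
  t * PV_t at t = 10.0000: 486.112600
Macaulay duration D = (sum_t t * PV_t) / P = 704.129349 / 97.351910 = 7.232825


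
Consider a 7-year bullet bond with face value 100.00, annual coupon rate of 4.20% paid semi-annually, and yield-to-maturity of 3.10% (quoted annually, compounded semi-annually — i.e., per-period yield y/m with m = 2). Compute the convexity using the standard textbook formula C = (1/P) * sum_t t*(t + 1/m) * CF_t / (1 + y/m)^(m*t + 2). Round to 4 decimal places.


Coupon per period c = face * coupon_rate / m = 2.100000
Periods per year m = 2; per-period yield y/m = 0.015500
Number of cashflows N = 14
Cashflows (t years, CF_t, discount factor 1/(1+y/m)^(m*t), PV):
  t = 0.5000: CF_t = 2.100000, DF = 0.984737, PV = 2.067947
  t = 1.0000: CF_t = 2.100000, DF = 0.969706, PV = 2.036383
  t = 1.5000: CF_t = 2.100000, DF = 0.954905, PV = 2.005301
  t = 2.0000: CF_t = 2.100000, DF = 0.940330, PV = 1.974693
  t = 2.5000: CF_t = 2.100000, DF = 0.925977, PV = 1.944552
  t = 3.0000: CF_t = 2.100000, DF = 0.911844, PV = 1.914872
  t = 3.5000: CF_t = 2.100000, DF = 0.897926, PV = 1.885644
  t = 4.0000: CF_t = 2.100000, DF = 0.884220, PV = 1.856863
  t = 4.5000: CF_t = 2.100000, DF = 0.870724, PV = 1.828521
  t = 5.0000: CF_t = 2.100000, DF = 0.857434, PV = 1.800611
  t = 5.5000: CF_t = 2.100000, DF = 0.844347, PV = 1.773128
  t = 6.0000: CF_t = 2.100000, DF = 0.831459, PV = 1.746064
  t = 6.5000: CF_t = 2.100000, DF = 0.818768, PV = 1.719413
  t = 7.0000: CF_t = 102.100000, DF = 0.806271, PV = 82.320264
Price P = sum_t PV_t = 106.874257
Convexity numerator sum_t t*(t + 1/m) * CF_t / (1+y/m)^(m*t + 2):
  t = 0.5000: term = 1.002650
  t = 1.0000: term = 2.962039
  t = 1.5000: term = 5.833657
  t = 2.0000: term = 9.574360
  t = 2.5000: term = 14.142333
  t = 3.0000: term = 19.497062
  t = 3.5000: term = 25.599294
  t = 4.0000: term = 32.411007
  t = 4.5000: term = 39.895380
  t = 5.0000: term = 48.016760
  t = 5.5000: term = 56.740633
  t = 6.0000: term = 66.033591
  t = 6.5000: term = 75.863308
  t = 7.0000: term = 4190.889419
Convexity = (1/P) * sum = 4588.461493 / 106.874257 = 42.933272

Answer: Convexity = 42.9333


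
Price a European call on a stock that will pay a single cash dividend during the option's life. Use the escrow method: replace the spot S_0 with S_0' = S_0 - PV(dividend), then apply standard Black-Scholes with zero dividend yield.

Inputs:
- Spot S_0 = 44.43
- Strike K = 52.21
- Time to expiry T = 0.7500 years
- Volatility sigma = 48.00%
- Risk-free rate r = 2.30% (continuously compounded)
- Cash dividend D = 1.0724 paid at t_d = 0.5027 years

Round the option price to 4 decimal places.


PV(D) = D * exp(-r * t_d) = 1.0724 * 0.98850448 = 1.06007221
S_0' = S_0 - PV(D) = 44.4300 - 1.06007221 = 43.36992779
d1 = (ln(S_0'/K) + (r + sigma^2/2)*T) / (sigma*sqrt(T)) = -0.19691915
d2 = d1 - sigma*sqrt(T) = -0.61261135
exp(-rT) = 0.98289793
N(d1) = 0.42194540; N(d2) = 0.27006668
C = S_0' * N(d1) - K * exp(-rT) * N(d2) = 43.36992779 * 0.42194540 - 52.2100 * 0.98289793 * 0.27006668 = 4.4407

Answer: Price = 4.4407


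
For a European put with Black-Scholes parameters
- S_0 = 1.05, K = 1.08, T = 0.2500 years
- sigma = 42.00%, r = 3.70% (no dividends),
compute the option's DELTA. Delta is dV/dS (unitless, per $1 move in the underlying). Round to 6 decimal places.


Answer: Delta = -0.494056

Derivation:
d1 = 0.0149005859; d2 = -0.1950994141
phi(d1) = 0.3988979948; exp(-qT) = 1.0000000000; exp(-rT) = 0.9907926496
N(-d1) = 0.4940557463
Delta = -exp(-qT) * N(-d1) = -1.0000000000 * 0.4940557463 = -0.494056


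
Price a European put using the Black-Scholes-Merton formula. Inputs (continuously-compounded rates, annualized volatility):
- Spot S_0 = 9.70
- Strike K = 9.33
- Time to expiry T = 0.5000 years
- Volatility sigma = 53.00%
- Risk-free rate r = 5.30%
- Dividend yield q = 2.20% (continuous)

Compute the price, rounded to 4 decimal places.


Answer: Price = 1.1488

Derivation:
d1 = (ln(S/K) + (r - q + 0.5*sigma^2) * T) / (sigma * sqrt(T)) = 0.33251595
d2 = d1 - sigma * sqrt(T) = -0.04225064
exp(-rT) = 0.97384804; exp(-qT) = 0.98906028
P = K * exp(-rT) * N(-d2) - S_0 * exp(-qT) * N(-d1)
N(-d1) = 0.36974985; N(-d2) = 0.51685055
P = 9.3300 * 0.97384804 * 0.51685055 - 9.7000 * 0.98906028 * 0.36974985 = 1.1488


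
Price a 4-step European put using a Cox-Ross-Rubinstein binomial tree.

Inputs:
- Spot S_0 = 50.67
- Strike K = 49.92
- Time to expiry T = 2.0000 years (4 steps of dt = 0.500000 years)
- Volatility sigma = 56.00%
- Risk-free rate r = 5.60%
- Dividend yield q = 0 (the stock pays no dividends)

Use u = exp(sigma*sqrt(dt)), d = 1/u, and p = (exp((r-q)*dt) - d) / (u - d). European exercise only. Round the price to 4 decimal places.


Answer: Price = V(0,0) = 11.0611

Derivation:
dt = T/N = 0.500000
u = exp(sigma*sqrt(dt)) = 1.485839; d = 1/u = 0.673020
p = (exp((r-q)*dt) - d) / (u - d) = 0.437213
Discount per step: exp(-r*dt) = 0.972388
Stock lattice S(k, i) with i counting down-moves:
  k=0: S(0,0) = 50.6700
  k=1: S(1,0) = 75.2875; S(1,1) = 34.1019
  k=2: S(2,0) = 111.8651; S(2,1) = 50.6700; S(2,2) = 22.9513
  k=3: S(3,0) = 166.2136; S(3,1) = 75.2875; S(3,2) = 34.1019; S(3,3) = 15.4467
  k=4: S(4,0) = 246.9666; S(4,1) = 111.8651; S(4,2) = 50.6700; S(4,3) = 22.9513; S(4,4) = 10.3959
Terminal payoffs V(N, i) = max(K - S_T, 0):
  V(4,0) = 0.000000; V(4,1) = 0.000000; V(4,2) = 0.000000; V(4,3) = 26.968704; V(4,4) = 39.524065
Backward induction: V(k, i) = exp(-r*dt) * [p * V(k+1, i) + (1-p) * V(k+1, i+1)].
  V(3,0) = exp(-r*dt) * [p*0.000000 + (1-p)*0.000000] = 0.000000
  V(3,1) = exp(-r*dt) * [p*0.000000 + (1-p)*0.000000] = 0.000000
  V(3,2) = exp(-r*dt) * [p*0.000000 + (1-p)*26.968704] = 14.758545
  V(3,3) = exp(-r*dt) * [p*26.968704 + (1-p)*39.524065] = 33.094939
  V(2,0) = exp(-r*dt) * [p*0.000000 + (1-p)*0.000000] = 0.000000
  V(2,1) = exp(-r*dt) * [p*0.000000 + (1-p)*14.758545] = 8.076571
  V(2,2) = exp(-r*dt) * [p*14.758545 + (1-p)*33.094939] = 24.385576
  V(1,0) = exp(-r*dt) * [p*0.000000 + (1-p)*8.076571] = 4.419880
  V(1,1) = exp(-r*dt) * [p*8.076571 + (1-p)*24.385576] = 16.778620
  V(0,0) = exp(-r*dt) * [p*4.419880 + (1-p)*16.778620] = 11.061124


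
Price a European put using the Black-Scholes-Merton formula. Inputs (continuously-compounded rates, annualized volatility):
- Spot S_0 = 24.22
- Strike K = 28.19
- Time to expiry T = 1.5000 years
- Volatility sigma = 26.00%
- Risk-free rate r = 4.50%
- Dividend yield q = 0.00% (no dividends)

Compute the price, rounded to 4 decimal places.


d1 = (ln(S/K) + (r - q + 0.5*sigma^2) * T) / (sigma * sqrt(T)) = -0.10548058
d2 = d1 - sigma * sqrt(T) = -0.42391424
exp(-rT) = 0.93472772; exp(-qT) = 1.00000000
P = K * exp(-rT) * N(-d2) - S_0 * exp(-qT) * N(-d1)
N(-d1) = 0.54200276; N(-d2) = 0.66418582
P = 28.1900 * 0.93472772 * 0.66418582 - 24.2200 * 1.00000000 * 0.54200276 = 4.3740

Answer: Price = 4.3740


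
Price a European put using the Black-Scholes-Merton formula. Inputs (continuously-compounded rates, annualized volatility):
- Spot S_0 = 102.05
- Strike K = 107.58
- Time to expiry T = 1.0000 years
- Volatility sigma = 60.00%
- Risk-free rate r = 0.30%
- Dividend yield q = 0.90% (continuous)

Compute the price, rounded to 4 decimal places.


d1 = (ln(S/K) + (r - q + 0.5*sigma^2) * T) / (sigma * sqrt(T)) = 0.20204689
d2 = d1 - sigma * sqrt(T) = -0.39795311
exp(-rT) = 0.99700450; exp(-qT) = 0.99104038
P = K * exp(-rT) * N(-d2) - S_0 * exp(-qT) * N(-d1)
N(-d1) = 0.41994003; N(-d2) = 0.65466763
P = 107.5800 * 0.99700450 * 0.65466763 - 102.0500 * 0.99104038 * 0.41994003 = 27.7473

Answer: Price = 27.7473


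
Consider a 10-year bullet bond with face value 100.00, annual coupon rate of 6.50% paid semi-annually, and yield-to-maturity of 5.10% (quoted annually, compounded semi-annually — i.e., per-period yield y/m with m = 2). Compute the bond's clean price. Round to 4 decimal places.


Coupon per period c = face * coupon_rate / m = 3.250000
Periods per year m = 2; per-period yield y/m = 0.025500
Number of cashflows N = 20
Cashflows (t years, CF_t, discount factor 1/(1+y/m)^(m*t), PV):
  t = 0.5000: CF_t = 3.250000, DF = 0.975134, PV = 3.169186
  t = 1.0000: CF_t = 3.250000, DF = 0.950886, PV = 3.090381
  t = 1.5000: CF_t = 3.250000, DF = 0.927242, PV = 3.013536
  t = 2.0000: CF_t = 3.250000, DF = 0.904185, PV = 2.938602
  t = 2.5000: CF_t = 3.250000, DF = 0.881702, PV = 2.865531
  t = 3.0000: CF_t = 3.250000, DF = 0.859777, PV = 2.794276
  t = 3.5000: CF_t = 3.250000, DF = 0.838398, PV = 2.724794
  t = 4.0000: CF_t = 3.250000, DF = 0.817551, PV = 2.657040
  t = 4.5000: CF_t = 3.250000, DF = 0.797222, PV = 2.590970
  t = 5.0000: CF_t = 3.250000, DF = 0.777398, PV = 2.526543
  t = 5.5000: CF_t = 3.250000, DF = 0.758067, PV = 2.463718
  t = 6.0000: CF_t = 3.250000, DF = 0.739217, PV = 2.402456
  t = 6.5000: CF_t = 3.250000, DF = 0.720836, PV = 2.342716
  t = 7.0000: CF_t = 3.250000, DF = 0.702912, PV = 2.284463
  t = 7.5000: CF_t = 3.250000, DF = 0.685433, PV = 2.227657
  t = 8.0000: CF_t = 3.250000, DF = 0.668389, PV = 2.172265
  t = 8.5000: CF_t = 3.250000, DF = 0.651769, PV = 2.118249
  t = 9.0000: CF_t = 3.250000, DF = 0.635562, PV = 2.065577
  t = 9.5000: CF_t = 3.250000, DF = 0.619758, PV = 2.014215
  t = 10.0000: CF_t = 103.250000, DF = 0.604347, PV = 62.398876
Price P = sum_t PV_t = 110.861050

Answer: Price = 110.8610


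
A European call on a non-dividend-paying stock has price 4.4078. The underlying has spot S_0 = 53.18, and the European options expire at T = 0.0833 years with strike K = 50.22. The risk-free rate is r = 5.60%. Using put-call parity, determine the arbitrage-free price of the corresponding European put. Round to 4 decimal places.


Put-call parity: C - P = S_0 * exp(-qT) - K * exp(-rT).
S_0 * exp(-qT) = 53.1800 * 1.00000000 = 53.18000000
K * exp(-rT) = 50.2200 * 0.99534606 = 49.98627930
P = C - S*exp(-qT) + K*exp(-rT)
P = 4.4078 - 53.18000000 + 49.98627930 = 1.2141

Answer: Put price = 1.2141


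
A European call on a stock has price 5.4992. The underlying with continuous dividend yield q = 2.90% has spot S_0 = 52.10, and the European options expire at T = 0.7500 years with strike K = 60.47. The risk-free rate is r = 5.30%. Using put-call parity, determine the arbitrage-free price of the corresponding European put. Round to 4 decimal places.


Answer: Put price = 12.6336

Derivation:
Put-call parity: C - P = S_0 * exp(-qT) - K * exp(-rT).
S_0 * exp(-qT) = 52.1000 * 0.97848483 = 50.97905942
K * exp(-rT) = 60.4700 * 0.96102967 = 58.11346394
P = C - S*exp(-qT) + K*exp(-rT)
P = 5.4992 - 50.97905942 + 58.11346394 = 12.6336


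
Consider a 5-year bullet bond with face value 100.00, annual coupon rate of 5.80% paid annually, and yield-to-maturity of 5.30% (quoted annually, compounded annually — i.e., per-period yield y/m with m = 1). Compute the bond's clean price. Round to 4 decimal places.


Coupon per period c = face * coupon_rate / m = 5.800000
Periods per year m = 1; per-period yield y/m = 0.053000
Number of cashflows N = 5
Cashflows (t years, CF_t, discount factor 1/(1+y/m)^(m*t), PV):
  t = 1.0000: CF_t = 5.800000, DF = 0.949668, PV = 5.508072
  t = 2.0000: CF_t = 5.800000, DF = 0.901869, PV = 5.230838
  t = 3.0000: CF_t = 5.800000, DF = 0.856475, PV = 4.967557
  t = 4.0000: CF_t = 5.800000, DF = 0.813367, PV = 4.717528
  t = 5.0000: CF_t = 105.800000, DF = 0.772428, PV = 81.722908
Price P = sum_t PV_t = 102.146903

Answer: Price = 102.1469


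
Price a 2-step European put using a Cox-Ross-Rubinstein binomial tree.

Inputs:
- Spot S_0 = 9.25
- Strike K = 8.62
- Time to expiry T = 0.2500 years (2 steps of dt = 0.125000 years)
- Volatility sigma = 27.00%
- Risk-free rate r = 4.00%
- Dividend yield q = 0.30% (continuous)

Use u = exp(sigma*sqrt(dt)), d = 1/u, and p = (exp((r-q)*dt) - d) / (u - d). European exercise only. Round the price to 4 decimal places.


dt = T/N = 0.125000
u = exp(sigma*sqrt(dt)) = 1.100164; d = 1/u = 0.908955
p = (exp((r-q)*dt) - d) / (u - d) = 0.500397
Discount per step: exp(-r*dt) = 0.995012
Stock lattice S(k, i) with i counting down-moves:
  k=0: S(0,0) = 9.2500
  k=1: S(1,0) = 10.1765; S(1,1) = 8.4078
  k=2: S(2,0) = 11.1958; S(2,1) = 9.2500; S(2,2) = 7.6423
Terminal payoffs V(N, i) = max(K - S_T, 0):
  V(2,0) = 0.000000; V(2,1) = 0.000000; V(2,2) = 0.977653
Backward induction: V(k, i) = exp(-r*dt) * [p * V(k+1, i) + (1-p) * V(k+1, i+1)].
  V(1,0) = exp(-r*dt) * [p*0.000000 + (1-p)*0.000000] = 0.000000
  V(1,1) = exp(-r*dt) * [p*0.000000 + (1-p)*0.977653] = 0.486002
  V(0,0) = exp(-r*dt) * [p*0.000000 + (1-p)*0.486002] = 0.241597

Answer: Price = V(0,0) = 0.2416


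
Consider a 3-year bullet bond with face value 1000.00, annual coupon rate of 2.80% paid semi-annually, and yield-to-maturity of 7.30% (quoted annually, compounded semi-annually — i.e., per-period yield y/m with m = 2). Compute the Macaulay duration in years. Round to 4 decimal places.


Answer: Macaulay duration = 2.8902 years

Derivation:
Coupon per period c = face * coupon_rate / m = 14.000000
Periods per year m = 2; per-period yield y/m = 0.036500
Number of cashflows N = 6
Cashflows (t years, CF_t, discount factor 1/(1+y/m)^(m*t), PV):
  t = 0.5000: CF_t = 14.000000, DF = 0.964785, PV = 13.506995
  t = 1.0000: CF_t = 14.000000, DF = 0.930811, PV = 13.031350
  t = 1.5000: CF_t = 14.000000, DF = 0.898033, PV = 12.572456
  t = 2.0000: CF_t = 14.000000, DF = 0.866409, PV = 12.129721
  t = 2.5000: CF_t = 14.000000, DF = 0.835898, PV = 11.702577
  t = 3.0000: CF_t = 1014.000000, DF = 0.806462, PV = 817.752944
Price P = sum_t PV_t = 880.696043
Macaulay numerator sum_t t * PV_t:
  t * PV_t at t = 0.5000: 6.753497
  t * PV_t at t = 1.0000: 13.031350
  t * PV_t at t = 1.5000: 18.858684
  t * PV_t at t = 2.0000: 24.259442
  t * PV_t at t = 2.5000: 29.256442
  t * PV_t at t = 3.0000: 2453.258833
Macaulay duration D = (sum_t t * PV_t) / P = 2545.418248 / 880.696043 = 2.890235


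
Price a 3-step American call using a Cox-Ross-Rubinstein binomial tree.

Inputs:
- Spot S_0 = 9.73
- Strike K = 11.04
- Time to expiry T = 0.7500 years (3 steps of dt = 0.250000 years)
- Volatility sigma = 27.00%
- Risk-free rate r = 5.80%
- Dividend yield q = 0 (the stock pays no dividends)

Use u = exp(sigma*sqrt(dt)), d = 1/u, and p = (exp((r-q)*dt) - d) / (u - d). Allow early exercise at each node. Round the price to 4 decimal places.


dt = T/N = 0.250000
u = exp(sigma*sqrt(dt)) = 1.144537; d = 1/u = 0.873716
p = (exp((r-q)*dt) - d) / (u - d) = 0.520232
Discount per step: exp(-r*dt) = 0.985605
Stock lattice S(k, i) with i counting down-moves:
  k=0: S(0,0) = 9.7300
  k=1: S(1,0) = 11.1363; S(1,1) = 8.5013
  k=2: S(2,0) = 12.7460; S(2,1) = 9.7300; S(2,2) = 7.4277
  k=3: S(3,0) = 14.5882; S(3,1) = 11.1363; S(3,2) = 8.5013; S(3,3) = 6.4897
Terminal payoffs V(N, i) = max(S_T - K, 0):
  V(3,0) = 3.548213; V(3,1) = 0.096343; V(3,2) = 0.000000; V(3,3) = 0.000000
Backward induction: V(k, i) = exp(-r*dt) * [p * V(k+1, i) + (1-p) * V(k+1, i+1)]; then take max(V_cont, immediate exercise) for American.
  V(2,0) = exp(-r*dt) * [p*3.548213 + (1-p)*0.096343] = 1.864879; exercise = 1.705954; V(2,0) = max -> 1.864879
  V(2,1) = exp(-r*dt) * [p*0.096343 + (1-p)*0.000000] = 0.049399; exercise = 0.000000; V(2,1) = max -> 0.049399
  V(2,2) = exp(-r*dt) * [p*0.000000 + (1-p)*0.000000] = 0.000000; exercise = 0.000000; V(2,2) = max -> 0.000000
  V(1,0) = exp(-r*dt) * [p*1.864879 + (1-p)*0.049399] = 0.979563; exercise = 0.096343; V(1,0) = max -> 0.979563
  V(1,1) = exp(-r*dt) * [p*0.049399 + (1-p)*0.000000] = 0.025329; exercise = 0.000000; V(1,1) = max -> 0.025329
  V(0,0) = exp(-r*dt) * [p*0.979563 + (1-p)*0.025329] = 0.514241; exercise = 0.000000; V(0,0) = max -> 0.514241

Answer: Price = V(0,0) = 0.5142


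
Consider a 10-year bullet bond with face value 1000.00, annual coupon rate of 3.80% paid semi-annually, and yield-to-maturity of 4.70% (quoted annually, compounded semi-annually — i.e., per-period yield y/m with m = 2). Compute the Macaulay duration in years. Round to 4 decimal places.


Coupon per period c = face * coupon_rate / m = 19.000000
Periods per year m = 2; per-period yield y/m = 0.023500
Number of cashflows N = 20
Cashflows (t years, CF_t, discount factor 1/(1+y/m)^(m*t), PV):
  t = 0.5000: CF_t = 19.000000, DF = 0.977040, PV = 18.563752
  t = 1.0000: CF_t = 19.000000, DF = 0.954606, PV = 18.137520
  t = 1.5000: CF_t = 19.000000, DF = 0.932688, PV = 17.721075
  t = 2.0000: CF_t = 19.000000, DF = 0.911273, PV = 17.314191
  t = 2.5000: CF_t = 19.000000, DF = 0.890350, PV = 16.916650
  t = 3.0000: CF_t = 19.000000, DF = 0.869907, PV = 16.528237
  t = 3.5000: CF_t = 19.000000, DF = 0.849934, PV = 16.148741
  t = 4.0000: CF_t = 19.000000, DF = 0.830419, PV = 15.777959
  t = 4.5000: CF_t = 19.000000, DF = 0.811352, PV = 15.415690
  t = 5.0000: CF_t = 19.000000, DF = 0.792723, PV = 15.061739
  t = 5.5000: CF_t = 19.000000, DF = 0.774522, PV = 14.715915
  t = 6.0000: CF_t = 19.000000, DF = 0.756739, PV = 14.378032
  t = 6.5000: CF_t = 19.000000, DF = 0.739363, PV = 14.047906
  t = 7.0000: CF_t = 19.000000, DF = 0.722387, PV = 13.725360
  t = 7.5000: CF_t = 19.000000, DF = 0.705801, PV = 13.410220
  t = 8.0000: CF_t = 19.000000, DF = 0.689596, PV = 13.102315
  t = 8.5000: CF_t = 19.000000, DF = 0.673762, PV = 12.801481
  t = 9.0000: CF_t = 19.000000, DF = 0.658292, PV = 12.507553
  t = 9.5000: CF_t = 19.000000, DF = 0.643178, PV = 12.220374
  t = 10.0000: CF_t = 1019.000000, DF = 0.628410, PV = 640.349750
Price P = sum_t PV_t = 928.844460
Macaulay numerator sum_t t * PV_t:
  t * PV_t at t = 0.5000: 9.281876
  t * PV_t at t = 1.0000: 18.137520
  t * PV_t at t = 1.5000: 26.581612
  t * PV_t at t = 2.0000: 34.628383
  t * PV_t at t = 2.5000: 42.291625
  t * PV_t at t = 3.0000: 49.584710
  t * PV_t at t = 3.5000: 56.520594
  t * PV_t at t = 4.0000: 63.111836
  t * PV_t at t = 4.5000: 69.370607
  t * PV_t at t = 5.0000: 75.308697
  t * PV_t at t = 5.5000: 80.937535
  t * PV_t at t = 6.0000: 86.268190
  t * PV_t at t = 6.5000: 91.311388
  t * PV_t at t = 7.0000: 96.077520
  t * PV_t at t = 7.5000: 100.576648
  t * PV_t at t = 8.0000: 104.818523
  t * PV_t at t = 8.5000: 108.812585
  t * PV_t at t = 9.0000: 112.567978
  t * PV_t at t = 9.5000: 116.093556
  t * PV_t at t = 10.0000: 6403.497496
Macaulay duration D = (sum_t t * PV_t) / P = 7745.778879 / 928.844460 = 8.339156

Answer: Macaulay duration = 8.3392 years


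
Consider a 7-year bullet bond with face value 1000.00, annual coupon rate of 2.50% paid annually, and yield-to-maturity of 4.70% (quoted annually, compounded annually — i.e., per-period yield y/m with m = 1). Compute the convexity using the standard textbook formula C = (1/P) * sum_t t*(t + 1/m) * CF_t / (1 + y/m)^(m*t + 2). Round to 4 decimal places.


Coupon per period c = face * coupon_rate / m = 25.000000
Periods per year m = 1; per-period yield y/m = 0.047000
Number of cashflows N = 7
Cashflows (t years, CF_t, discount factor 1/(1+y/m)^(m*t), PV):
  t = 1.0000: CF_t = 25.000000, DF = 0.955110, PV = 23.877746
  t = 2.0000: CF_t = 25.000000, DF = 0.912235, PV = 22.805870
  t = 3.0000: CF_t = 25.000000, DF = 0.871284, PV = 21.782111
  t = 4.0000: CF_t = 25.000000, DF = 0.832172, PV = 20.804308
  t = 5.0000: CF_t = 25.000000, DF = 0.794816, PV = 19.870400
  t = 6.0000: CF_t = 25.000000, DF = 0.759137, PV = 18.978414
  t = 7.0000: CF_t = 1025.000000, DF = 0.725059, PV = 743.185271
Price P = sum_t PV_t = 871.304119
Convexity numerator sum_t t*(t + 1/m) * CF_t / (1+y/m)^(m*t + 2):
  t = 1.0000: term = 43.564222
  t = 2.0000: term = 124.825850
  t = 3.0000: term = 238.444795
  t = 4.0000: term = 379.568282
  t = 5.0000: term = 543.794100
  t = 6.0000: term = 727.136333
  t = 7.0000: term = 37965.730213
Convexity = (1/P) * sum = 40023.063795 / 871.304119 = 45.934666

Answer: Convexity = 45.9347


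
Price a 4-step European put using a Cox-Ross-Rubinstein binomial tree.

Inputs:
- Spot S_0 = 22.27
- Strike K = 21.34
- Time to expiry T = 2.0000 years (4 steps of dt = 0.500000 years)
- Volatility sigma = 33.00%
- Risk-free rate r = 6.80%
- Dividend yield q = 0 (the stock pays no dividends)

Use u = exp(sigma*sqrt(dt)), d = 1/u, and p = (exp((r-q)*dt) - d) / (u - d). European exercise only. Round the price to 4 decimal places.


Answer: Price = V(0,0) = 2.1164

Derivation:
dt = T/N = 0.500000
u = exp(sigma*sqrt(dt)) = 1.262817; d = 1/u = 0.791880
p = (exp((r-q)*dt) - d) / (u - d) = 0.515365
Discount per step: exp(-r*dt) = 0.966572
Stock lattice S(k, i) with i counting down-moves:
  k=0: S(0,0) = 22.2700
  k=1: S(1,0) = 28.1229; S(1,1) = 17.6352
  k=2: S(2,0) = 35.5141; S(2,1) = 22.2700; S(2,2) = 13.9649
  k=3: S(3,0) = 44.8479; S(3,1) = 28.1229; S(3,2) = 17.6352; S(3,3) = 11.0586
  k=4: S(4,0) = 56.6347; S(4,1) = 35.5141; S(4,2) = 22.2700; S(4,3) = 13.9649; S(4,4) = 8.7571
Terminal payoffs V(N, i) = max(K - S_T, 0):
  V(4,0) = 0.000000; V(4,1) = 0.000000; V(4,2) = 0.000000; V(4,3) = 7.375059; V(4,4) = 12.582946
Backward induction: V(k, i) = exp(-r*dt) * [p * V(k+1, i) + (1-p) * V(k+1, i+1)].
  V(3,0) = exp(-r*dt) * [p*0.000000 + (1-p)*0.000000] = 0.000000
  V(3,1) = exp(-r*dt) * [p*0.000000 + (1-p)*0.000000] = 0.000000
  V(3,2) = exp(-r*dt) * [p*0.000000 + (1-p)*7.375059] = 3.454733
  V(3,3) = exp(-r*dt) * [p*7.375059 + (1-p)*12.582946] = 9.568076
  V(2,0) = exp(-r*dt) * [p*0.000000 + (1-p)*0.000000] = 0.000000
  V(2,1) = exp(-r*dt) * [p*0.000000 + (1-p)*3.454733] = 1.618316
  V(2,2) = exp(-r*dt) * [p*3.454733 + (1-p)*9.568076] = 6.202948
  V(1,0) = exp(-r*dt) * [p*0.000000 + (1-p)*1.618316] = 0.758075
  V(1,1) = exp(-r*dt) * [p*1.618316 + (1-p)*6.202948] = 3.711818
  V(0,0) = exp(-r*dt) * [p*0.758075 + (1-p)*3.711818] = 2.116369
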